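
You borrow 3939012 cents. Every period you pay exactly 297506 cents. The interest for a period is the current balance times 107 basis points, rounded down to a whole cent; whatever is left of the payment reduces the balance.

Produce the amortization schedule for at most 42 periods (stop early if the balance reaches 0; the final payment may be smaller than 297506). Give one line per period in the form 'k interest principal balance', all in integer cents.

1 42147 255359 3683653
2 39415 258091 3425562
3 36653 260853 3164709
4 33862 263644 2901065
5 31041 266465 2634600
6 28190 269316 2365284
7 25308 272198 2093086
8 22396 275110 1817976
9 19452 278054 1539922
10 16477 281029 1258893
11 13470 284036 974857
12 10430 287076 687781
13 7359 290147 397634
14 4254 293252 104382
15 1116 104382 0

1. interest=⌊3939012·107/10000⌋=42147; principal=297506-42147=255359; balance=3939012-255359=3683653
2. interest=⌊3683653·107/10000⌋=39415; principal=297506-39415=258091; balance=3683653-258091=3425562
3. interest=⌊3425562·107/10000⌋=36653; principal=297506-36653=260853; balance=3425562-260853=3164709
4. interest=⌊3164709·107/10000⌋=33862; principal=297506-33862=263644; balance=3164709-263644=2901065
5. interest=⌊2901065·107/10000⌋=31041; principal=297506-31041=266465; balance=2901065-266465=2634600
6. interest=⌊2634600·107/10000⌋=28190; principal=297506-28190=269316; balance=2634600-269316=2365284
7. interest=⌊2365284·107/10000⌋=25308; principal=297506-25308=272198; balance=2365284-272198=2093086
8. interest=⌊2093086·107/10000⌋=22396; principal=297506-22396=275110; balance=2093086-275110=1817976
9. interest=⌊1817976·107/10000⌋=19452; principal=297506-19452=278054; balance=1817976-278054=1539922
10. interest=⌊1539922·107/10000⌋=16477; principal=297506-16477=281029; balance=1539922-281029=1258893
11. interest=⌊1258893·107/10000⌋=13470; principal=297506-13470=284036; balance=1258893-284036=974857
12. interest=⌊974857·107/10000⌋=10430; principal=297506-10430=287076; balance=974857-287076=687781
13. interest=⌊687781·107/10000⌋=7359; principal=297506-7359=290147; balance=687781-290147=397634
14. interest=⌊397634·107/10000⌋=4254; principal=297506-4254=293252; balance=397634-293252=104382
15. interest=⌊104382·107/10000⌋=1116; principal=min(297506-1116,104382)=104382; balance=104382-104382=0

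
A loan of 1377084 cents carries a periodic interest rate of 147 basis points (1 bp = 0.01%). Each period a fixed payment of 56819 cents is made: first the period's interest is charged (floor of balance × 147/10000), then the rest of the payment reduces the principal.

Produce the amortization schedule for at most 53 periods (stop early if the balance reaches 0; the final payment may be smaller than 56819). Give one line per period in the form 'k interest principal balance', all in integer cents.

1. interest=⌊1377084·147/10000⌋=20243; principal=56819-20243=36576; balance=1377084-36576=1340508
2. interest=⌊1340508·147/10000⌋=19705; principal=56819-19705=37114; balance=1340508-37114=1303394
3. interest=⌊1303394·147/10000⌋=19159; principal=56819-19159=37660; balance=1303394-37660=1265734
4. interest=⌊1265734·147/10000⌋=18606; principal=56819-18606=38213; balance=1265734-38213=1227521
5. interest=⌊1227521·147/10000⌋=18044; principal=56819-18044=38775; balance=1227521-38775=1188746
6. interest=⌊1188746·147/10000⌋=17474; principal=56819-17474=39345; balance=1188746-39345=1149401
7. interest=⌊1149401·147/10000⌋=16896; principal=56819-16896=39923; balance=1149401-39923=1109478
8. interest=⌊1109478·147/10000⌋=16309; principal=56819-16309=40510; balance=1109478-40510=1068968
9. interest=⌊1068968·147/10000⌋=15713; principal=56819-15713=41106; balance=1068968-41106=1027862
10. interest=⌊1027862·147/10000⌋=15109; principal=56819-15109=41710; balance=1027862-41710=986152
11. interest=⌊986152·147/10000⌋=14496; principal=56819-14496=42323; balance=986152-42323=943829
12. interest=⌊943829·147/10000⌋=13874; principal=56819-13874=42945; balance=943829-42945=900884
13. interest=⌊900884·147/10000⌋=13242; principal=56819-13242=43577; balance=900884-43577=857307
14. interest=⌊857307·147/10000⌋=12602; principal=56819-12602=44217; balance=857307-44217=813090
15. interest=⌊813090·147/10000⌋=11952; principal=56819-11952=44867; balance=813090-44867=768223
16. interest=⌊768223·147/10000⌋=11292; principal=56819-11292=45527; balance=768223-45527=722696
17. interest=⌊722696·147/10000⌋=10623; principal=56819-10623=46196; balance=722696-46196=676500
18. interest=⌊676500·147/10000⌋=9944; principal=56819-9944=46875; balance=676500-46875=629625
19. interest=⌊629625·147/10000⌋=9255; principal=56819-9255=47564; balance=629625-47564=582061
20. interest=⌊582061·147/10000⌋=8556; principal=56819-8556=48263; balance=582061-48263=533798
21. interest=⌊533798·147/10000⌋=7846; principal=56819-7846=48973; balance=533798-48973=484825
22. interest=⌊484825·147/10000⌋=7126; principal=56819-7126=49693; balance=484825-49693=435132
23. interest=⌊435132·147/10000⌋=6396; principal=56819-6396=50423; balance=435132-50423=384709
24. interest=⌊384709·147/10000⌋=5655; principal=56819-5655=51164; balance=384709-51164=333545
25. interest=⌊333545·147/10000⌋=4903; principal=56819-4903=51916; balance=333545-51916=281629
26. interest=⌊281629·147/10000⌋=4139; principal=56819-4139=52680; balance=281629-52680=228949
27. interest=⌊228949·147/10000⌋=3365; principal=56819-3365=53454; balance=228949-53454=175495
28. interest=⌊175495·147/10000⌋=2579; principal=56819-2579=54240; balance=175495-54240=121255
29. interest=⌊121255·147/10000⌋=1782; principal=56819-1782=55037; balance=121255-55037=66218
30. interest=⌊66218·147/10000⌋=973; principal=56819-973=55846; balance=66218-55846=10372
31. interest=⌊10372·147/10000⌋=152; principal=min(56819-152,10372)=10372; balance=10372-10372=0

1 20243 36576 1340508
2 19705 37114 1303394
3 19159 37660 1265734
4 18606 38213 1227521
5 18044 38775 1188746
6 17474 39345 1149401
7 16896 39923 1109478
8 16309 40510 1068968
9 15713 41106 1027862
10 15109 41710 986152
11 14496 42323 943829
12 13874 42945 900884
13 13242 43577 857307
14 12602 44217 813090
15 11952 44867 768223
16 11292 45527 722696
17 10623 46196 676500
18 9944 46875 629625
19 9255 47564 582061
20 8556 48263 533798
21 7846 48973 484825
22 7126 49693 435132
23 6396 50423 384709
24 5655 51164 333545
25 4903 51916 281629
26 4139 52680 228949
27 3365 53454 175495
28 2579 54240 121255
29 1782 55037 66218
30 973 55846 10372
31 152 10372 0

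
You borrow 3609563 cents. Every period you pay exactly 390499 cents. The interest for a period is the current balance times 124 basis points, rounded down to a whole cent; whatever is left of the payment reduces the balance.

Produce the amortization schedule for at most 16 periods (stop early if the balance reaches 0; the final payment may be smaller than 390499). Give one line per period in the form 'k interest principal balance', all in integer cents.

1 44758 345741 3263822
2 40471 350028 2913794
3 36131 354368 2559426
4 31736 358763 2200663
5 27288 363211 1837452
6 22784 367715 1469737
7 18224 372275 1097462
8 13608 376891 720571
9 8935 381564 339007
10 4203 339007 0

1. interest=⌊3609563·124/10000⌋=44758; principal=390499-44758=345741; balance=3609563-345741=3263822
2. interest=⌊3263822·124/10000⌋=40471; principal=390499-40471=350028; balance=3263822-350028=2913794
3. interest=⌊2913794·124/10000⌋=36131; principal=390499-36131=354368; balance=2913794-354368=2559426
4. interest=⌊2559426·124/10000⌋=31736; principal=390499-31736=358763; balance=2559426-358763=2200663
5. interest=⌊2200663·124/10000⌋=27288; principal=390499-27288=363211; balance=2200663-363211=1837452
6. interest=⌊1837452·124/10000⌋=22784; principal=390499-22784=367715; balance=1837452-367715=1469737
7. interest=⌊1469737·124/10000⌋=18224; principal=390499-18224=372275; balance=1469737-372275=1097462
8. interest=⌊1097462·124/10000⌋=13608; principal=390499-13608=376891; balance=1097462-376891=720571
9. interest=⌊720571·124/10000⌋=8935; principal=390499-8935=381564; balance=720571-381564=339007
10. interest=⌊339007·124/10000⌋=4203; principal=min(390499-4203,339007)=339007; balance=339007-339007=0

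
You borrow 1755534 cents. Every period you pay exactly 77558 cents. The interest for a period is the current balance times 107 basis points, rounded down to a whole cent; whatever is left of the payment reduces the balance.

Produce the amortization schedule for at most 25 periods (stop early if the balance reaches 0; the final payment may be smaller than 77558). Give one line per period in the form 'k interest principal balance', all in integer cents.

1. interest=⌊1755534·107/10000⌋=18784; principal=77558-18784=58774; balance=1755534-58774=1696760
2. interest=⌊1696760·107/10000⌋=18155; principal=77558-18155=59403; balance=1696760-59403=1637357
3. interest=⌊1637357·107/10000⌋=17519; principal=77558-17519=60039; balance=1637357-60039=1577318
4. interest=⌊1577318·107/10000⌋=16877; principal=77558-16877=60681; balance=1577318-60681=1516637
5. interest=⌊1516637·107/10000⌋=16228; principal=77558-16228=61330; balance=1516637-61330=1455307
6. interest=⌊1455307·107/10000⌋=15571; principal=77558-15571=61987; balance=1455307-61987=1393320
7. interest=⌊1393320·107/10000⌋=14908; principal=77558-14908=62650; balance=1393320-62650=1330670
8. interest=⌊1330670·107/10000⌋=14238; principal=77558-14238=63320; balance=1330670-63320=1267350
9. interest=⌊1267350·107/10000⌋=13560; principal=77558-13560=63998; balance=1267350-63998=1203352
10. interest=⌊1203352·107/10000⌋=12875; principal=77558-12875=64683; balance=1203352-64683=1138669
11. interest=⌊1138669·107/10000⌋=12183; principal=77558-12183=65375; balance=1138669-65375=1073294
12. interest=⌊1073294·107/10000⌋=11484; principal=77558-11484=66074; balance=1073294-66074=1007220
13. interest=⌊1007220·107/10000⌋=10777; principal=77558-10777=66781; balance=1007220-66781=940439
14. interest=⌊940439·107/10000⌋=10062; principal=77558-10062=67496; balance=940439-67496=872943
15. interest=⌊872943·107/10000⌋=9340; principal=77558-9340=68218; balance=872943-68218=804725
16. interest=⌊804725·107/10000⌋=8610; principal=77558-8610=68948; balance=804725-68948=735777
17. interest=⌊735777·107/10000⌋=7872; principal=77558-7872=69686; balance=735777-69686=666091
18. interest=⌊666091·107/10000⌋=7127; principal=77558-7127=70431; balance=666091-70431=595660
19. interest=⌊595660·107/10000⌋=6373; principal=77558-6373=71185; balance=595660-71185=524475
20. interest=⌊524475·107/10000⌋=5611; principal=77558-5611=71947; balance=524475-71947=452528
21. interest=⌊452528·107/10000⌋=4842; principal=77558-4842=72716; balance=452528-72716=379812
22. interest=⌊379812·107/10000⌋=4063; principal=77558-4063=73495; balance=379812-73495=306317
23. interest=⌊306317·107/10000⌋=3277; principal=77558-3277=74281; balance=306317-74281=232036
24. interest=⌊232036·107/10000⌋=2482; principal=77558-2482=75076; balance=232036-75076=156960
25. interest=⌊156960·107/10000⌋=1679; principal=77558-1679=75879; balance=156960-75879=81081

1 18784 58774 1696760
2 18155 59403 1637357
3 17519 60039 1577318
4 16877 60681 1516637
5 16228 61330 1455307
6 15571 61987 1393320
7 14908 62650 1330670
8 14238 63320 1267350
9 13560 63998 1203352
10 12875 64683 1138669
11 12183 65375 1073294
12 11484 66074 1007220
13 10777 66781 940439
14 10062 67496 872943
15 9340 68218 804725
16 8610 68948 735777
17 7872 69686 666091
18 7127 70431 595660
19 6373 71185 524475
20 5611 71947 452528
21 4842 72716 379812
22 4063 73495 306317
23 3277 74281 232036
24 2482 75076 156960
25 1679 75879 81081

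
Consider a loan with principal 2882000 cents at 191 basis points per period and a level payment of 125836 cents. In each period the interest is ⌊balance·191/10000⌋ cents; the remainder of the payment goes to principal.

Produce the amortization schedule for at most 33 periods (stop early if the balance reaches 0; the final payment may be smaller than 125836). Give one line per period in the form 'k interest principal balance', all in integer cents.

1 55046 70790 2811210
2 53694 72142 2739068
3 52316 73520 2665548
4 50911 74925 2590623
5 49480 76356 2514267
6 48022 77814 2436453
7 46536 79300 2357153
8 45021 80815 2276338
9 43478 82358 2193980
10 41905 83931 2110049
11 40301 85535 2024514
12 38668 87168 1937346
13 37003 88833 1848513
14 35306 90530 1757983
15 33577 92259 1665724
16 31815 94021 1571703
17 30019 95817 1475886
18 28189 97647 1378239
19 26324 99512 1278727
20 24423 101413 1177314
21 22486 103350 1073964
22 20512 105324 968640
23 18501 107335 861305
24 16450 109386 751919
25 14361 111475 640444
26 12232 113604 526840
27 10062 115774 411066
28 7851 117985 293081
29 5597 120239 172842
30 3301 122535 50307
31 960 50307 0

1. interest=⌊2882000·191/10000⌋=55046; principal=125836-55046=70790; balance=2882000-70790=2811210
2. interest=⌊2811210·191/10000⌋=53694; principal=125836-53694=72142; balance=2811210-72142=2739068
3. interest=⌊2739068·191/10000⌋=52316; principal=125836-52316=73520; balance=2739068-73520=2665548
4. interest=⌊2665548·191/10000⌋=50911; principal=125836-50911=74925; balance=2665548-74925=2590623
5. interest=⌊2590623·191/10000⌋=49480; principal=125836-49480=76356; balance=2590623-76356=2514267
6. interest=⌊2514267·191/10000⌋=48022; principal=125836-48022=77814; balance=2514267-77814=2436453
7. interest=⌊2436453·191/10000⌋=46536; principal=125836-46536=79300; balance=2436453-79300=2357153
8. interest=⌊2357153·191/10000⌋=45021; principal=125836-45021=80815; balance=2357153-80815=2276338
9. interest=⌊2276338·191/10000⌋=43478; principal=125836-43478=82358; balance=2276338-82358=2193980
10. interest=⌊2193980·191/10000⌋=41905; principal=125836-41905=83931; balance=2193980-83931=2110049
11. interest=⌊2110049·191/10000⌋=40301; principal=125836-40301=85535; balance=2110049-85535=2024514
12. interest=⌊2024514·191/10000⌋=38668; principal=125836-38668=87168; balance=2024514-87168=1937346
13. interest=⌊1937346·191/10000⌋=37003; principal=125836-37003=88833; balance=1937346-88833=1848513
14. interest=⌊1848513·191/10000⌋=35306; principal=125836-35306=90530; balance=1848513-90530=1757983
15. interest=⌊1757983·191/10000⌋=33577; principal=125836-33577=92259; balance=1757983-92259=1665724
16. interest=⌊1665724·191/10000⌋=31815; principal=125836-31815=94021; balance=1665724-94021=1571703
17. interest=⌊1571703·191/10000⌋=30019; principal=125836-30019=95817; balance=1571703-95817=1475886
18. interest=⌊1475886·191/10000⌋=28189; principal=125836-28189=97647; balance=1475886-97647=1378239
19. interest=⌊1378239·191/10000⌋=26324; principal=125836-26324=99512; balance=1378239-99512=1278727
20. interest=⌊1278727·191/10000⌋=24423; principal=125836-24423=101413; balance=1278727-101413=1177314
21. interest=⌊1177314·191/10000⌋=22486; principal=125836-22486=103350; balance=1177314-103350=1073964
22. interest=⌊1073964·191/10000⌋=20512; principal=125836-20512=105324; balance=1073964-105324=968640
23. interest=⌊968640·191/10000⌋=18501; principal=125836-18501=107335; balance=968640-107335=861305
24. interest=⌊861305·191/10000⌋=16450; principal=125836-16450=109386; balance=861305-109386=751919
25. interest=⌊751919·191/10000⌋=14361; principal=125836-14361=111475; balance=751919-111475=640444
26. interest=⌊640444·191/10000⌋=12232; principal=125836-12232=113604; balance=640444-113604=526840
27. interest=⌊526840·191/10000⌋=10062; principal=125836-10062=115774; balance=526840-115774=411066
28. interest=⌊411066·191/10000⌋=7851; principal=125836-7851=117985; balance=411066-117985=293081
29. interest=⌊293081·191/10000⌋=5597; principal=125836-5597=120239; balance=293081-120239=172842
30. interest=⌊172842·191/10000⌋=3301; principal=125836-3301=122535; balance=172842-122535=50307
31. interest=⌊50307·191/10000⌋=960; principal=min(125836-960,50307)=50307; balance=50307-50307=0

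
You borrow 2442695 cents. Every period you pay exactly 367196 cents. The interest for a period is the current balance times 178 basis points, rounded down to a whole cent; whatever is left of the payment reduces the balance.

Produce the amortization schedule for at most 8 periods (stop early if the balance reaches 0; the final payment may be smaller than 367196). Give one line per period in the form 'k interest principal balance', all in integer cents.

1. interest=⌊2442695·178/10000⌋=43479; principal=367196-43479=323717; balance=2442695-323717=2118978
2. interest=⌊2118978·178/10000⌋=37717; principal=367196-37717=329479; balance=2118978-329479=1789499
3. interest=⌊1789499·178/10000⌋=31853; principal=367196-31853=335343; balance=1789499-335343=1454156
4. interest=⌊1454156·178/10000⌋=25883; principal=367196-25883=341313; balance=1454156-341313=1112843
5. interest=⌊1112843·178/10000⌋=19808; principal=367196-19808=347388; balance=1112843-347388=765455
6. interest=⌊765455·178/10000⌋=13625; principal=367196-13625=353571; balance=765455-353571=411884
7. interest=⌊411884·178/10000⌋=7331; principal=367196-7331=359865; balance=411884-359865=52019
8. interest=⌊52019·178/10000⌋=925; principal=min(367196-925,52019)=52019; balance=52019-52019=0

1 43479 323717 2118978
2 37717 329479 1789499
3 31853 335343 1454156
4 25883 341313 1112843
5 19808 347388 765455
6 13625 353571 411884
7 7331 359865 52019
8 925 52019 0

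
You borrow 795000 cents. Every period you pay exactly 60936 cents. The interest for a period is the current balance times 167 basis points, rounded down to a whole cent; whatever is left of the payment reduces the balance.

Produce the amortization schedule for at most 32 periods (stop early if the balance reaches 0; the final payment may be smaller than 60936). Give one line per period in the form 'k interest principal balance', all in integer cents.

1. interest=⌊795000·167/10000⌋=13276; principal=60936-13276=47660; balance=795000-47660=747340
2. interest=⌊747340·167/10000⌋=12480; principal=60936-12480=48456; balance=747340-48456=698884
3. interest=⌊698884·167/10000⌋=11671; principal=60936-11671=49265; balance=698884-49265=649619
4. interest=⌊649619·167/10000⌋=10848; principal=60936-10848=50088; balance=649619-50088=599531
5. interest=⌊599531·167/10000⌋=10012; principal=60936-10012=50924; balance=599531-50924=548607
6. interest=⌊548607·167/10000⌋=9161; principal=60936-9161=51775; balance=548607-51775=496832
7. interest=⌊496832·167/10000⌋=8297; principal=60936-8297=52639; balance=496832-52639=444193
8. interest=⌊444193·167/10000⌋=7418; principal=60936-7418=53518; balance=444193-53518=390675
9. interest=⌊390675·167/10000⌋=6524; principal=60936-6524=54412; balance=390675-54412=336263
10. interest=⌊336263·167/10000⌋=5615; principal=60936-5615=55321; balance=336263-55321=280942
11. interest=⌊280942·167/10000⌋=4691; principal=60936-4691=56245; balance=280942-56245=224697
12. interest=⌊224697·167/10000⌋=3752; principal=60936-3752=57184; balance=224697-57184=167513
13. interest=⌊167513·167/10000⌋=2797; principal=60936-2797=58139; balance=167513-58139=109374
14. interest=⌊109374·167/10000⌋=1826; principal=60936-1826=59110; balance=109374-59110=50264
15. interest=⌊50264·167/10000⌋=839; principal=min(60936-839,50264)=50264; balance=50264-50264=0

1 13276 47660 747340
2 12480 48456 698884
3 11671 49265 649619
4 10848 50088 599531
5 10012 50924 548607
6 9161 51775 496832
7 8297 52639 444193
8 7418 53518 390675
9 6524 54412 336263
10 5615 55321 280942
11 4691 56245 224697
12 3752 57184 167513
13 2797 58139 109374
14 1826 59110 50264
15 839 50264 0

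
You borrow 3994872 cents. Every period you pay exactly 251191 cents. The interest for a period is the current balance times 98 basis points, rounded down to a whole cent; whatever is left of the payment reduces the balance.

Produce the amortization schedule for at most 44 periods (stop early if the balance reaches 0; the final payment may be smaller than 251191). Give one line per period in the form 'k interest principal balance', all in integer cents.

1. interest=⌊3994872·98/10000⌋=39149; principal=251191-39149=212042; balance=3994872-212042=3782830
2. interest=⌊3782830·98/10000⌋=37071; principal=251191-37071=214120; balance=3782830-214120=3568710
3. interest=⌊3568710·98/10000⌋=34973; principal=251191-34973=216218; balance=3568710-216218=3352492
4. interest=⌊3352492·98/10000⌋=32854; principal=251191-32854=218337; balance=3352492-218337=3134155
5. interest=⌊3134155·98/10000⌋=30714; principal=251191-30714=220477; balance=3134155-220477=2913678
6. interest=⌊2913678·98/10000⌋=28554; principal=251191-28554=222637; balance=2913678-222637=2691041
7. interest=⌊2691041·98/10000⌋=26372; principal=251191-26372=224819; balance=2691041-224819=2466222
8. interest=⌊2466222·98/10000⌋=24168; principal=251191-24168=227023; balance=2466222-227023=2239199
9. interest=⌊2239199·98/10000⌋=21944; principal=251191-21944=229247; balance=2239199-229247=2009952
10. interest=⌊2009952·98/10000⌋=19697; principal=251191-19697=231494; balance=2009952-231494=1778458
11. interest=⌊1778458·98/10000⌋=17428; principal=251191-17428=233763; balance=1778458-233763=1544695
12. interest=⌊1544695·98/10000⌋=15138; principal=251191-15138=236053; balance=1544695-236053=1308642
13. interest=⌊1308642·98/10000⌋=12824; principal=251191-12824=238367; balance=1308642-238367=1070275
14. interest=⌊1070275·98/10000⌋=10488; principal=251191-10488=240703; balance=1070275-240703=829572
15. interest=⌊829572·98/10000⌋=8129; principal=251191-8129=243062; balance=829572-243062=586510
16. interest=⌊586510·98/10000⌋=5747; principal=251191-5747=245444; balance=586510-245444=341066
17. interest=⌊341066·98/10000⌋=3342; principal=251191-3342=247849; balance=341066-247849=93217
18. interest=⌊93217·98/10000⌋=913; principal=min(251191-913,93217)=93217; balance=93217-93217=0

1 39149 212042 3782830
2 37071 214120 3568710
3 34973 216218 3352492
4 32854 218337 3134155
5 30714 220477 2913678
6 28554 222637 2691041
7 26372 224819 2466222
8 24168 227023 2239199
9 21944 229247 2009952
10 19697 231494 1778458
11 17428 233763 1544695
12 15138 236053 1308642
13 12824 238367 1070275
14 10488 240703 829572
15 8129 243062 586510
16 5747 245444 341066
17 3342 247849 93217
18 913 93217 0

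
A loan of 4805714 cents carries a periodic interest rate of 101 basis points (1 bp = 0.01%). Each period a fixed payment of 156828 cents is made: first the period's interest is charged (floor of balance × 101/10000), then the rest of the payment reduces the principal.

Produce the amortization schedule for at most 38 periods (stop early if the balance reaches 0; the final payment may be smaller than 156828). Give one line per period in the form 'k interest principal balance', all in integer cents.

1 48537 108291 4697423
2 47443 109385 4588038
3 46339 110489 4477549
4 45223 111605 4365944
5 44096 112732 4253212
6 42957 113871 4139341
7 41807 115021 4024320
8 40645 116183 3908137
9 39472 117356 3790781
10 38286 118542 3672239
11 37089 119739 3552500
12 35880 120948 3431552
13 34658 122170 3309382
14 33424 123404 3185978
15 32178 124650 3061328
16 30919 125909 2935419
17 29647 127181 2808238
18 28363 128465 2679773
19 27065 129763 2550010
20 25755 131073 2418937
21 24431 132397 2286540
22 23094 133734 2152806
23 21743 135085 2017721
24 20378 136450 1881271
25 19000 137828 1743443
26 17608 139220 1604223
27 16202 140626 1463597
28 14782 142046 1321551
29 13347 143481 1178070
30 11898 144930 1033140
31 10434 146394 886746
32 8956 147872 738874
33 7462 149366 589508
34 5954 150874 438634
35 4430 152398 286236
36 2890 153938 132298
37 1336 132298 0

1. interest=⌊4805714·101/10000⌋=48537; principal=156828-48537=108291; balance=4805714-108291=4697423
2. interest=⌊4697423·101/10000⌋=47443; principal=156828-47443=109385; balance=4697423-109385=4588038
3. interest=⌊4588038·101/10000⌋=46339; principal=156828-46339=110489; balance=4588038-110489=4477549
4. interest=⌊4477549·101/10000⌋=45223; principal=156828-45223=111605; balance=4477549-111605=4365944
5. interest=⌊4365944·101/10000⌋=44096; principal=156828-44096=112732; balance=4365944-112732=4253212
6. interest=⌊4253212·101/10000⌋=42957; principal=156828-42957=113871; balance=4253212-113871=4139341
7. interest=⌊4139341·101/10000⌋=41807; principal=156828-41807=115021; balance=4139341-115021=4024320
8. interest=⌊4024320·101/10000⌋=40645; principal=156828-40645=116183; balance=4024320-116183=3908137
9. interest=⌊3908137·101/10000⌋=39472; principal=156828-39472=117356; balance=3908137-117356=3790781
10. interest=⌊3790781·101/10000⌋=38286; principal=156828-38286=118542; balance=3790781-118542=3672239
11. interest=⌊3672239·101/10000⌋=37089; principal=156828-37089=119739; balance=3672239-119739=3552500
12. interest=⌊3552500·101/10000⌋=35880; principal=156828-35880=120948; balance=3552500-120948=3431552
13. interest=⌊3431552·101/10000⌋=34658; principal=156828-34658=122170; balance=3431552-122170=3309382
14. interest=⌊3309382·101/10000⌋=33424; principal=156828-33424=123404; balance=3309382-123404=3185978
15. interest=⌊3185978·101/10000⌋=32178; principal=156828-32178=124650; balance=3185978-124650=3061328
16. interest=⌊3061328·101/10000⌋=30919; principal=156828-30919=125909; balance=3061328-125909=2935419
17. interest=⌊2935419·101/10000⌋=29647; principal=156828-29647=127181; balance=2935419-127181=2808238
18. interest=⌊2808238·101/10000⌋=28363; principal=156828-28363=128465; balance=2808238-128465=2679773
19. interest=⌊2679773·101/10000⌋=27065; principal=156828-27065=129763; balance=2679773-129763=2550010
20. interest=⌊2550010·101/10000⌋=25755; principal=156828-25755=131073; balance=2550010-131073=2418937
21. interest=⌊2418937·101/10000⌋=24431; principal=156828-24431=132397; balance=2418937-132397=2286540
22. interest=⌊2286540·101/10000⌋=23094; principal=156828-23094=133734; balance=2286540-133734=2152806
23. interest=⌊2152806·101/10000⌋=21743; principal=156828-21743=135085; balance=2152806-135085=2017721
24. interest=⌊2017721·101/10000⌋=20378; principal=156828-20378=136450; balance=2017721-136450=1881271
25. interest=⌊1881271·101/10000⌋=19000; principal=156828-19000=137828; balance=1881271-137828=1743443
26. interest=⌊1743443·101/10000⌋=17608; principal=156828-17608=139220; balance=1743443-139220=1604223
27. interest=⌊1604223·101/10000⌋=16202; principal=156828-16202=140626; balance=1604223-140626=1463597
28. interest=⌊1463597·101/10000⌋=14782; principal=156828-14782=142046; balance=1463597-142046=1321551
29. interest=⌊1321551·101/10000⌋=13347; principal=156828-13347=143481; balance=1321551-143481=1178070
30. interest=⌊1178070·101/10000⌋=11898; principal=156828-11898=144930; balance=1178070-144930=1033140
31. interest=⌊1033140·101/10000⌋=10434; principal=156828-10434=146394; balance=1033140-146394=886746
32. interest=⌊886746·101/10000⌋=8956; principal=156828-8956=147872; balance=886746-147872=738874
33. interest=⌊738874·101/10000⌋=7462; principal=156828-7462=149366; balance=738874-149366=589508
34. interest=⌊589508·101/10000⌋=5954; principal=156828-5954=150874; balance=589508-150874=438634
35. interest=⌊438634·101/10000⌋=4430; principal=156828-4430=152398; balance=438634-152398=286236
36. interest=⌊286236·101/10000⌋=2890; principal=156828-2890=153938; balance=286236-153938=132298
37. interest=⌊132298·101/10000⌋=1336; principal=min(156828-1336,132298)=132298; balance=132298-132298=0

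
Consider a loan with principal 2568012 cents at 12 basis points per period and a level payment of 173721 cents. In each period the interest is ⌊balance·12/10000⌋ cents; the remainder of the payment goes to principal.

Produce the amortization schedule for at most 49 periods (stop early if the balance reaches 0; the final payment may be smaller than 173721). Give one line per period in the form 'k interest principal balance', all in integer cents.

1. interest=⌊2568012·12/10000⌋=3081; principal=173721-3081=170640; balance=2568012-170640=2397372
2. interest=⌊2397372·12/10000⌋=2876; principal=173721-2876=170845; balance=2397372-170845=2226527
3. interest=⌊2226527·12/10000⌋=2671; principal=173721-2671=171050; balance=2226527-171050=2055477
4. interest=⌊2055477·12/10000⌋=2466; principal=173721-2466=171255; balance=2055477-171255=1884222
5. interest=⌊1884222·12/10000⌋=2261; principal=173721-2261=171460; balance=1884222-171460=1712762
6. interest=⌊1712762·12/10000⌋=2055; principal=173721-2055=171666; balance=1712762-171666=1541096
7. interest=⌊1541096·12/10000⌋=1849; principal=173721-1849=171872; balance=1541096-171872=1369224
8. interest=⌊1369224·12/10000⌋=1643; principal=173721-1643=172078; balance=1369224-172078=1197146
9. interest=⌊1197146·12/10000⌋=1436; principal=173721-1436=172285; balance=1197146-172285=1024861
10. interest=⌊1024861·12/10000⌋=1229; principal=173721-1229=172492; balance=1024861-172492=852369
11. interest=⌊852369·12/10000⌋=1022; principal=173721-1022=172699; balance=852369-172699=679670
12. interest=⌊679670·12/10000⌋=815; principal=173721-815=172906; balance=679670-172906=506764
13. interest=⌊506764·12/10000⌋=608; principal=173721-608=173113; balance=506764-173113=333651
14. interest=⌊333651·12/10000⌋=400; principal=173721-400=173321; balance=333651-173321=160330
15. interest=⌊160330·12/10000⌋=192; principal=min(173721-192,160330)=160330; balance=160330-160330=0

1 3081 170640 2397372
2 2876 170845 2226527
3 2671 171050 2055477
4 2466 171255 1884222
5 2261 171460 1712762
6 2055 171666 1541096
7 1849 171872 1369224
8 1643 172078 1197146
9 1436 172285 1024861
10 1229 172492 852369
11 1022 172699 679670
12 815 172906 506764
13 608 173113 333651
14 400 173321 160330
15 192 160330 0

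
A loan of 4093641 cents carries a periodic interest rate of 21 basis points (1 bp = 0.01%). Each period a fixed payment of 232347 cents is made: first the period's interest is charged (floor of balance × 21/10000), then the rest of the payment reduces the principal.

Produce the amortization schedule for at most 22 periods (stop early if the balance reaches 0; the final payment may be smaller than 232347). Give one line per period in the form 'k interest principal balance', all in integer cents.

1. interest=⌊4093641·21/10000⌋=8596; principal=232347-8596=223751; balance=4093641-223751=3869890
2. interest=⌊3869890·21/10000⌋=8126; principal=232347-8126=224221; balance=3869890-224221=3645669
3. interest=⌊3645669·21/10000⌋=7655; principal=232347-7655=224692; balance=3645669-224692=3420977
4. interest=⌊3420977·21/10000⌋=7184; principal=232347-7184=225163; balance=3420977-225163=3195814
5. interest=⌊3195814·21/10000⌋=6711; principal=232347-6711=225636; balance=3195814-225636=2970178
6. interest=⌊2970178·21/10000⌋=6237; principal=232347-6237=226110; balance=2970178-226110=2744068
7. interest=⌊2744068·21/10000⌋=5762; principal=232347-5762=226585; balance=2744068-226585=2517483
8. interest=⌊2517483·21/10000⌋=5286; principal=232347-5286=227061; balance=2517483-227061=2290422
9. interest=⌊2290422·21/10000⌋=4809; principal=232347-4809=227538; balance=2290422-227538=2062884
10. interest=⌊2062884·21/10000⌋=4332; principal=232347-4332=228015; balance=2062884-228015=1834869
11. interest=⌊1834869·21/10000⌋=3853; principal=232347-3853=228494; balance=1834869-228494=1606375
12. interest=⌊1606375·21/10000⌋=3373; principal=232347-3373=228974; balance=1606375-228974=1377401
13. interest=⌊1377401·21/10000⌋=2892; principal=232347-2892=229455; balance=1377401-229455=1147946
14. interest=⌊1147946·21/10000⌋=2410; principal=232347-2410=229937; balance=1147946-229937=918009
15. interest=⌊918009·21/10000⌋=1927; principal=232347-1927=230420; balance=918009-230420=687589
16. interest=⌊687589·21/10000⌋=1443; principal=232347-1443=230904; balance=687589-230904=456685
17. interest=⌊456685·21/10000⌋=959; principal=232347-959=231388; balance=456685-231388=225297
18. interest=⌊225297·21/10000⌋=473; principal=min(232347-473,225297)=225297; balance=225297-225297=0

1 8596 223751 3869890
2 8126 224221 3645669
3 7655 224692 3420977
4 7184 225163 3195814
5 6711 225636 2970178
6 6237 226110 2744068
7 5762 226585 2517483
8 5286 227061 2290422
9 4809 227538 2062884
10 4332 228015 1834869
11 3853 228494 1606375
12 3373 228974 1377401
13 2892 229455 1147946
14 2410 229937 918009
15 1927 230420 687589
16 1443 230904 456685
17 959 231388 225297
18 473 225297 0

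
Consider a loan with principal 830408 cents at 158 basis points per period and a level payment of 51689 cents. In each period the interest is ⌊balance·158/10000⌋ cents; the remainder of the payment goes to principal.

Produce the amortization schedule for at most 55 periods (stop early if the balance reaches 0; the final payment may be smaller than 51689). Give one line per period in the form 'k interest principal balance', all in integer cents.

1 13120 38569 791839
2 12511 39178 752661
3 11892 39797 712864
4 11263 40426 672438
5 10624 41065 631373
6 9975 41714 589659
7 9316 42373 547286
8 8647 43042 504244
9 7967 43722 460522
10 7276 44413 416109
11 6574 45115 370994
12 5861 45828 325166
13 5137 46552 278614
14 4402 47287 231327
15 3654 48035 183292
16 2896 48793 134499
17 2125 49564 84935
18 1341 50348 34587
19 546 34587 0

1. interest=⌊830408·158/10000⌋=13120; principal=51689-13120=38569; balance=830408-38569=791839
2. interest=⌊791839·158/10000⌋=12511; principal=51689-12511=39178; balance=791839-39178=752661
3. interest=⌊752661·158/10000⌋=11892; principal=51689-11892=39797; balance=752661-39797=712864
4. interest=⌊712864·158/10000⌋=11263; principal=51689-11263=40426; balance=712864-40426=672438
5. interest=⌊672438·158/10000⌋=10624; principal=51689-10624=41065; balance=672438-41065=631373
6. interest=⌊631373·158/10000⌋=9975; principal=51689-9975=41714; balance=631373-41714=589659
7. interest=⌊589659·158/10000⌋=9316; principal=51689-9316=42373; balance=589659-42373=547286
8. interest=⌊547286·158/10000⌋=8647; principal=51689-8647=43042; balance=547286-43042=504244
9. interest=⌊504244·158/10000⌋=7967; principal=51689-7967=43722; balance=504244-43722=460522
10. interest=⌊460522·158/10000⌋=7276; principal=51689-7276=44413; balance=460522-44413=416109
11. interest=⌊416109·158/10000⌋=6574; principal=51689-6574=45115; balance=416109-45115=370994
12. interest=⌊370994·158/10000⌋=5861; principal=51689-5861=45828; balance=370994-45828=325166
13. interest=⌊325166·158/10000⌋=5137; principal=51689-5137=46552; balance=325166-46552=278614
14. interest=⌊278614·158/10000⌋=4402; principal=51689-4402=47287; balance=278614-47287=231327
15. interest=⌊231327·158/10000⌋=3654; principal=51689-3654=48035; balance=231327-48035=183292
16. interest=⌊183292·158/10000⌋=2896; principal=51689-2896=48793; balance=183292-48793=134499
17. interest=⌊134499·158/10000⌋=2125; principal=51689-2125=49564; balance=134499-49564=84935
18. interest=⌊84935·158/10000⌋=1341; principal=51689-1341=50348; balance=84935-50348=34587
19. interest=⌊34587·158/10000⌋=546; principal=min(51689-546,34587)=34587; balance=34587-34587=0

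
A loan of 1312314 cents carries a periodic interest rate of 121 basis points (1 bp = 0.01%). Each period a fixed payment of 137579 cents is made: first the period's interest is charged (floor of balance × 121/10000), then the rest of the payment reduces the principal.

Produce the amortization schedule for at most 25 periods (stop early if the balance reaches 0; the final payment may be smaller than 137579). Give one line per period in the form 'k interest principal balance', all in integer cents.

1. interest=⌊1312314·121/10000⌋=15878; principal=137579-15878=121701; balance=1312314-121701=1190613
2. interest=⌊1190613·121/10000⌋=14406; principal=137579-14406=123173; balance=1190613-123173=1067440
3. interest=⌊1067440·121/10000⌋=12916; principal=137579-12916=124663; balance=1067440-124663=942777
4. interest=⌊942777·121/10000⌋=11407; principal=137579-11407=126172; balance=942777-126172=816605
5. interest=⌊816605·121/10000⌋=9880; principal=137579-9880=127699; balance=816605-127699=688906
6. interest=⌊688906·121/10000⌋=8335; principal=137579-8335=129244; balance=688906-129244=559662
7. interest=⌊559662·121/10000⌋=6771; principal=137579-6771=130808; balance=559662-130808=428854
8. interest=⌊428854·121/10000⌋=5189; principal=137579-5189=132390; balance=428854-132390=296464
9. interest=⌊296464·121/10000⌋=3587; principal=137579-3587=133992; balance=296464-133992=162472
10. interest=⌊162472·121/10000⌋=1965; principal=137579-1965=135614; balance=162472-135614=26858
11. interest=⌊26858·121/10000⌋=324; principal=min(137579-324,26858)=26858; balance=26858-26858=0

1 15878 121701 1190613
2 14406 123173 1067440
3 12916 124663 942777
4 11407 126172 816605
5 9880 127699 688906
6 8335 129244 559662
7 6771 130808 428854
8 5189 132390 296464
9 3587 133992 162472
10 1965 135614 26858
11 324 26858 0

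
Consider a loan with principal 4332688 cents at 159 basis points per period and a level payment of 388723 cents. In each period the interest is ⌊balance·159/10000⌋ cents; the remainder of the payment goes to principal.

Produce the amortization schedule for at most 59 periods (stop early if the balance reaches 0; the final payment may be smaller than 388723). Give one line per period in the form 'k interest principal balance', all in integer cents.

1. interest=⌊4332688·159/10000⌋=68889; principal=388723-68889=319834; balance=4332688-319834=4012854
2. interest=⌊4012854·159/10000⌋=63804; principal=388723-63804=324919; balance=4012854-324919=3687935
3. interest=⌊3687935·159/10000⌋=58638; principal=388723-58638=330085; balance=3687935-330085=3357850
4. interest=⌊3357850·159/10000⌋=53389; principal=388723-53389=335334; balance=3357850-335334=3022516
5. interest=⌊3022516·159/10000⌋=48058; principal=388723-48058=340665; balance=3022516-340665=2681851
6. interest=⌊2681851·159/10000⌋=42641; principal=388723-42641=346082; balance=2681851-346082=2335769
7. interest=⌊2335769·159/10000⌋=37138; principal=388723-37138=351585; balance=2335769-351585=1984184
8. interest=⌊1984184·159/10000⌋=31548; principal=388723-31548=357175; balance=1984184-357175=1627009
9. interest=⌊1627009·159/10000⌋=25869; principal=388723-25869=362854; balance=1627009-362854=1264155
10. interest=⌊1264155·159/10000⌋=20100; principal=388723-20100=368623; balance=1264155-368623=895532
11. interest=⌊895532·159/10000⌋=14238; principal=388723-14238=374485; balance=895532-374485=521047
12. interest=⌊521047·159/10000⌋=8284; principal=388723-8284=380439; balance=521047-380439=140608
13. interest=⌊140608·159/10000⌋=2235; principal=min(388723-2235,140608)=140608; balance=140608-140608=0

1 68889 319834 4012854
2 63804 324919 3687935
3 58638 330085 3357850
4 53389 335334 3022516
5 48058 340665 2681851
6 42641 346082 2335769
7 37138 351585 1984184
8 31548 357175 1627009
9 25869 362854 1264155
10 20100 368623 895532
11 14238 374485 521047
12 8284 380439 140608
13 2235 140608 0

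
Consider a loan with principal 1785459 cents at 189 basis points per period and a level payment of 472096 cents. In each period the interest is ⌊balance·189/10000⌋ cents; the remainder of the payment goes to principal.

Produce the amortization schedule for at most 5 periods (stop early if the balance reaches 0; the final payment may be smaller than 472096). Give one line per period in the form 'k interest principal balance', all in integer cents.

1 33745 438351 1347108
2 25460 446636 900472
3 17018 455078 445394
4 8417 445394 0

1. interest=⌊1785459·189/10000⌋=33745; principal=472096-33745=438351; balance=1785459-438351=1347108
2. interest=⌊1347108·189/10000⌋=25460; principal=472096-25460=446636; balance=1347108-446636=900472
3. interest=⌊900472·189/10000⌋=17018; principal=472096-17018=455078; balance=900472-455078=445394
4. interest=⌊445394·189/10000⌋=8417; principal=min(472096-8417,445394)=445394; balance=445394-445394=0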